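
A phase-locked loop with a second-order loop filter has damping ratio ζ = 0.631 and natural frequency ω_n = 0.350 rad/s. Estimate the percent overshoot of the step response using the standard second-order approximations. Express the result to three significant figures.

%OS ≈ 7.77%

For an underdamped second-order system, %OS = 100·exp(−πζ/√(1−ζ²)).
πζ/√(1−ζ²) = π·0.631/√(1−0.398) = 2.555, so %OS = 100·e^(−2.555) = 7.77%.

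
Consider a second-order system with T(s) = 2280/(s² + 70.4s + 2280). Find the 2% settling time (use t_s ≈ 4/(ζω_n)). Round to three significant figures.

Matching coefficients with s² + 2ζω_n s + ω_n² gives ω_n² = 2280 ⇒ ω_n = 47.7 rad/s, and ζ = 70.4/(2ω_n) = 0.737.
t_s ≈ 4/(ζω_n) = 4/(0.737·47.7) = 0.114 s.

t_s ≈ 0.114 s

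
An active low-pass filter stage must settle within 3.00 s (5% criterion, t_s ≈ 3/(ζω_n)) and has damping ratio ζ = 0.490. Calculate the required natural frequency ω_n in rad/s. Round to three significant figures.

Rearranging t_s ≈ 3/(ζω_n) gives ω_n = 3/(ζ·t_s) = 3/(0.490 × 3.00) = 2.04 rad/s.

ω_n ≈ 2.04 rad/s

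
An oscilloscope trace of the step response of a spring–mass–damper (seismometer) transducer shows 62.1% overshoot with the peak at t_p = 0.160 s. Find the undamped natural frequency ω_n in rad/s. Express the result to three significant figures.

ζ from %OS: ζ = |ln 0.621|/√(π²+ln²0.621) = 0.150.
From t_p = π/ω_d, ω_d = π/0.160 = 19.6 rad/s, so ω_n = ω_d/√(1−ζ²) = 19.9 rad/s.

ω_n ≈ 19.9 rad/s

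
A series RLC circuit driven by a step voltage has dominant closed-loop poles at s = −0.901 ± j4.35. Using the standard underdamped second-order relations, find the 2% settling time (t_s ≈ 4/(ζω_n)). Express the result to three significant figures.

For poles at −σ ± jω_d, ζω_n = σ = 0.901, so t_s ≈ 4/σ = 4.44 s.

t_s ≈ 4.44 s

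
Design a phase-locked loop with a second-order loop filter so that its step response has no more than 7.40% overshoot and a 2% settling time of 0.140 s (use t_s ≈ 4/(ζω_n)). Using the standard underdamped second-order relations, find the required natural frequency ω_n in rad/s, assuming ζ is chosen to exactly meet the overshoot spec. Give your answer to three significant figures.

ω_n ≈ 44.8 rad/s

ζ = −ln(OS)/√(π² + (ln OS)²). With OS = 0.0740, ln OS = −2.604 and ζ = 2.604/4.080 = 0.638.
From t_s ≈ 4/(ζω_n): ω_n = 4/(ζ·t_s) = 4/(0.638·0.140) = 44.8 rad/s.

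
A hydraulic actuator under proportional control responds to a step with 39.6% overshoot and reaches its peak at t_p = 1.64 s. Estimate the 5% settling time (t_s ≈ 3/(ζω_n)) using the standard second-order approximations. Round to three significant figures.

ζ from %OS: ζ = |ln 0.396|/√(π²+ln²0.396) = 0.283.
t_p = π/ω_d ⇒ ω_d = 1.92 rad/s; then ω_n = ω_d/√(1−ζ²) = 2.00 rad/s.
t_s ≈ 3/(ζω_n) = 3/(0.283·2.00) = 5.31 s.

t_s ≈ 5.31 s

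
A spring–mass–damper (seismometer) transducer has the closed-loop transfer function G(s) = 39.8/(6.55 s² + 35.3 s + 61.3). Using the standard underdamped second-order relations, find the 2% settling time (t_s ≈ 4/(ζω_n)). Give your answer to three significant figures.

Dividing through by 6.55: denominator becomes s² + 5.389 s + 9.359.
So ω_n = √9.359 = 3.06 rad/s and ζ = 5.389/(2·3.06) = 0.881.
t_s ≈ 4/(ζω_n) = 1.48 s.

t_s ≈ 1.48 s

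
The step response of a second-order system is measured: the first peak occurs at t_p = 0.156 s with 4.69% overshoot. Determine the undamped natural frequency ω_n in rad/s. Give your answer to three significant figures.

ζ from %OS: ζ = |ln 0.0469|/√(π²+ln²0.0469) = 0.698.
t_p = π/ω_d ⇒ ω_d = 20.1 rad/s; then ω_n = ω_d/√(1−ζ²) = 28.1 rad/s.

ω_n ≈ 28.1 rad/s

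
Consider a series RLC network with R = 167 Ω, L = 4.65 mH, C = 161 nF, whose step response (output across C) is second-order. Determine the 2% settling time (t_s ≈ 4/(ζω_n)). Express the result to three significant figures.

t_s ≈ 0.000223 s

For a series RLC circuit (capacitor voltage as output), ω_n = 1/√(LC) = 1/√(4.65 mH · 161 nF) = 36500 rad/s.
ζ = (R/2)·√(C/L) = (167/2)·√(161 nF/4.65 mH) = 0.491.
t_s ≈ 4/(ζω_n) = 0.000223 s.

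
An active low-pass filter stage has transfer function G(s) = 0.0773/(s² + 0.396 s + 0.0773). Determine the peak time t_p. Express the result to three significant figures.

t_p ≈ 16.1 s

Matching coefficients with s² + 2ζω_n s + ω_n² gives ω_n² = 0.0773 ⇒ ω_n = 0.278 rad/s, and ζ = 0.396/(2ω_n) = 0.712.
ω_d = ω_n√(1−ζ²) = 0.195 rad/s. Then t_p = π/ω_d = 16.1 s.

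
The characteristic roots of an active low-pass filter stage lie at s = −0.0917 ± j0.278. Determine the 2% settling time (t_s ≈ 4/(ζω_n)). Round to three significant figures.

For poles at −σ ± jω_d, ζω_n = σ = 0.0917, so t_s ≈ 4/σ = 43.6 s.

t_s ≈ 43.6 s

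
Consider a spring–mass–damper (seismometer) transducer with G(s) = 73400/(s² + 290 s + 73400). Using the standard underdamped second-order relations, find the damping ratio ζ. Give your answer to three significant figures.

ω_n = √73400 = 271 rad/s; ζ = 290/(2·271) = 0.535.

ζ ≈ 0.535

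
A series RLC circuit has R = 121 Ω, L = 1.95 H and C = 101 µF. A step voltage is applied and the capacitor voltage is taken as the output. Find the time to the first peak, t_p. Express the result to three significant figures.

t_p ≈ 0.0490 s

For a series RLC circuit (capacitor voltage as output), ω_n = 1/√(LC) = 1/√(1.95 H · 101 µF) = 71.3 rad/s.
ζ = (R/2)·√(C/L) = (121/2)·√(101 µF/1.95 H) = 0.435.
ω_d = ω_n√(1−ζ²) = 64.1 rad/s. t_p = π/ω_d = 0.0490 s.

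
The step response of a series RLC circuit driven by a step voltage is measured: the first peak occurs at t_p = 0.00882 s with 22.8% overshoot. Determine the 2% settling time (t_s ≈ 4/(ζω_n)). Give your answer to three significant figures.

t_s ≈ 0.0239 s

From the overshoot, ζ = −ln(OS)/√(π²+ln²(OS)) = 0.426.
t_p = π/ω_d ⇒ ω_d = 356 rad/s; then ω_n = ω_d/√(1−ζ²) = 394 rad/s.
t_s ≈ 4/(ζω_n) = 4/(0.426·394) = 0.0239 s.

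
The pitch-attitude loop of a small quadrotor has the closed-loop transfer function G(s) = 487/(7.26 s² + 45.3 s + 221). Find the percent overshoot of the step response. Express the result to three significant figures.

%OS ≈ 11.6%

Dividing through by 7.26: denominator becomes s² + 6.240 s + 30.44.
So ω_n = √30.44 = 5.52 rad/s and ζ = 6.240/(2·5.52) = 0.565.
%OS = 100·exp(−πζ/√(1−ζ²)) = 11.6%.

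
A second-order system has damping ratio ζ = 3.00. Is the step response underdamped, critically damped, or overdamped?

overdamped

Since ζ = 3.00 > 1, the system is overdamped.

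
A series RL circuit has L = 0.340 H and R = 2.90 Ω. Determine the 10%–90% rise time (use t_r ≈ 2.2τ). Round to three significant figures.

t_r ≈ 0.258 s

τ = L/R = 0.340/2.90 = 0.117 s.
t_r ≈ 2.2τ = 0.258 s.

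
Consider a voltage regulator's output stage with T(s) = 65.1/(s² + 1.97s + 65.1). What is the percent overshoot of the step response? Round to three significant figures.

%OS ≈ 67.9%

Comparing the denominator to s² + 2ζω_n s + ω_n²: ω_n = √65.1 = 8.07 rad/s, and 2ζω_n = 1.97 so ζ = 1.97/(2·8.07) = 0.122.
%OS = 100 e^{−πζ/√(1−ζ²)} with ζ = 0.122 gives 67.9%.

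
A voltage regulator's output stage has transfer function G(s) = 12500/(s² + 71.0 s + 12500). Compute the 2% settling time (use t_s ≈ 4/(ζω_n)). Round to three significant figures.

t_s ≈ 0.113 s

ω_n = √12500 = 112 rad/s; ζ = 71.0/(2·112) = 0.318.
t_s ≈ 4/(ζω_n) = 4/(0.318·112) = 0.113 s.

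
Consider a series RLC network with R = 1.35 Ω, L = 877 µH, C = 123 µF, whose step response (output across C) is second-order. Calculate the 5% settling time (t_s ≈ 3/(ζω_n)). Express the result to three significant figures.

t_s ≈ 0.00390 s

For a series RLC circuit (capacitor voltage as output), ω_n = 1/√(LC) = 1/√(877 µH · 123 µF) = 3040 rad/s.
ζ = (R/2)·√(C/L) = (1.35/2)·√(123 µF/877 µH) = 0.253.
t_s ≈ 3/(ζω_n) = 0.00390 s.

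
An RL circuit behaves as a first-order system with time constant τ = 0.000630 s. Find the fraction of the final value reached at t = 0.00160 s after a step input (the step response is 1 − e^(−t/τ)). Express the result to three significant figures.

y(t)/y_∞ = 1 − e^(−t/τ) = 1 − e^(−0.00160/0.000630) = 1 − e^(−2.54) = 0.921.

y/y_∞ ≈ 0.921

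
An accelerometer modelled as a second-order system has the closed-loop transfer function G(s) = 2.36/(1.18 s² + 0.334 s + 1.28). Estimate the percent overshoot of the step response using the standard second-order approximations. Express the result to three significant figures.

Dividing through by 1.18: denominator becomes s² + 0.2831 s + 1.085.
So ω_n = √1.085 = 1.04 rad/s and ζ = 0.2831/(2·1.04) = 0.136.
%OS = 100 e^{−πζ/√(1−ζ²)} with ζ = 0.136 gives 65.0%.

%OS ≈ 65.0%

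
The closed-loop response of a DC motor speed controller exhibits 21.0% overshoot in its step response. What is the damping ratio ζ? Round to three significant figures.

ζ ≈ 0.445

Inverting the overshoot relation: ζ = |ln 0.210|/√(π² + ln²0.210) = 0.445.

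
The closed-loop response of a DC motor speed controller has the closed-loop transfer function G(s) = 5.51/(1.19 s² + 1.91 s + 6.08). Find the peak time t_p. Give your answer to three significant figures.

t_p ≈ 1.49 s

Dividing through by 1.19: denominator becomes s² + 1.605 s + 5.109.
So ω_n = √5.109 = 2.26 rad/s and ζ = 1.605/(2·2.26) = 0.355.
The damped frequency ω_d = ω_n√(1−ζ²) = 2.11 rad/s. t_p = π/ω_d = 1.49 s.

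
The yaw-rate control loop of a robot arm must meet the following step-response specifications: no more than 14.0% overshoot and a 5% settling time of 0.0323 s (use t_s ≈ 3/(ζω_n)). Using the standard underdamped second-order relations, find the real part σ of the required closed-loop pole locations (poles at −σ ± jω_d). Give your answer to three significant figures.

σ ≈ 92.9

The settling-time spec alone fixes σ = ζω_n = 3/t_s = 3/0.0323 = 92.9.
(Overshoot then fixes ζ = 0.531 and hence ω_d = σ·√(1−ζ²)/ζ = 148 rad/s.)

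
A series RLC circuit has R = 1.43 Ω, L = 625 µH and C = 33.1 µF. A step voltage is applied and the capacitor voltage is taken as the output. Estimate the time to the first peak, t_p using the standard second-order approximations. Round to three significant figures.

For a series RLC circuit (capacitor voltage as output), ω_n = 1/√(LC) = 1/√(625 µH · 33.1 µF) = 6950 rad/s.
ζ = (R/2)·√(C/L) = (1.43/2)·√(33.1 µF/625 µH) = 0.165.
ω_d = ω_n√(1−ζ²) = 6860 rad/s. t_p = π/ω_d = 0.000458 s.

t_p ≈ 0.000458 s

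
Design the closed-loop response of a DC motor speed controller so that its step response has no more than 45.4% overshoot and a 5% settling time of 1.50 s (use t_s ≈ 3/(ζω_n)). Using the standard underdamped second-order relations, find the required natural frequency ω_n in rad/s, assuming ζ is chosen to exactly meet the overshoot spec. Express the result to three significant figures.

ω_n ≈ 8.20 rad/s

Inverting the overshoot relation: ζ = |ln 0.454|/√(π² + ln²0.454) = 0.244.
Then ω_n = 3/(ζ t_s) = 3/(0.244 × 1.50) = 8.20 rad/s.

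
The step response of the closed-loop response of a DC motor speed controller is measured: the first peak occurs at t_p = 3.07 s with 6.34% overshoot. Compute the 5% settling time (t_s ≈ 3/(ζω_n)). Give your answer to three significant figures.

From the overshoot, ζ = −ln(OS)/√(π²+ln²(OS)) = 0.660.
t_p = π/ω_d ⇒ ω_d = 1.02 rad/s; then ω_n = ω_d/√(1−ζ²) = 1.36 rad/s.
t_s ≈ 3/(ζω_n) = 3/(0.660·1.36) = 3.34 s.

t_s ≈ 3.34 s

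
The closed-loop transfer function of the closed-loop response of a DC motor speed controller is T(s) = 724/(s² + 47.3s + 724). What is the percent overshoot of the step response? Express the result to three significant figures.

%OS ≈ 0.306%

Comparing the denominator to s² + 2ζω_n s + ω_n²: ω_n = √724 = 26.9 rad/s, and 2ζω_n = 47.3 so ζ = 47.3/(2·26.9) = 0.879.
%OS = 100·exp(−πζ/√(1−ζ²)) = 0.306%.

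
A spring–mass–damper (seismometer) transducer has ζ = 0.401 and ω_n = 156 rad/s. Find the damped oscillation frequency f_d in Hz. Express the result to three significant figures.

f_d ≈ 22.7 Hz

ω_d = ω_n√(1−ζ²) = 156·√0.839 = 143 rad/s.
f_d = ω_d/(2π) = 22.7 Hz.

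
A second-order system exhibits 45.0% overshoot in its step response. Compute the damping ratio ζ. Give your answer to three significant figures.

Inverting the overshoot relation: ζ = |ln 0.450|/√(π² + ln²0.450) = 0.246.

ζ ≈ 0.246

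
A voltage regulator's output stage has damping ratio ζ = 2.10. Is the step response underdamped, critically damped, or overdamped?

overdamped

Since ζ = 2.10 > 1, the system is overdamped.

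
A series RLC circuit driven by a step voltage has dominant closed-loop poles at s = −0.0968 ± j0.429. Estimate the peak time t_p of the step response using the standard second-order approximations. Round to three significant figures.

t_p = π/ω_d with ω_d = 0.429 (the imaginary part), so t_p = 7.32 s.

t_p ≈ 7.32 s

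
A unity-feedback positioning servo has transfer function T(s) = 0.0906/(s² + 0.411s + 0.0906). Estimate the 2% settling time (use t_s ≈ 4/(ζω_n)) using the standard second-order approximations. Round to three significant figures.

t_s ≈ 19.5 s

Matching coefficients with s² + 2ζω_n s + ω_n² gives ω_n² = 0.0906 ⇒ ω_n = 0.301 rad/s, and ζ = 0.411/(2ω_n) = 0.683.
t_s ≈ 4/(ζω_n) = 4/(0.683·0.301) = 19.5 s.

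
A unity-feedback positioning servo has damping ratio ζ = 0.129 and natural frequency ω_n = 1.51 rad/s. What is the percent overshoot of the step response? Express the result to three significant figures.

For an underdamped second-order system, %OS = 100·exp(−πζ/√(1−ζ²)).
πζ/√(1−ζ²) = π·0.129/√(1−0.0166) = 0.4087, so %OS = 100·e^(−0.4087) = 66.5%.

%OS ≈ 66.5%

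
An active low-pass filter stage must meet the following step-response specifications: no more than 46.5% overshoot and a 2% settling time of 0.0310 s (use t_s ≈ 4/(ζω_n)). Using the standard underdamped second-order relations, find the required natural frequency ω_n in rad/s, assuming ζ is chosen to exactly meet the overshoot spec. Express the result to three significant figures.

ζ = −ln(OS)/√(π² + (ln OS)²). With OS = 0.465, ln OS = −0.7657 and ζ = 0.7657/3.234 = 0.237.
From t_s ≈ 4/(ζω_n): ω_n = 4/(ζ·t_s) = 4/(0.237·0.0310) = 545 rad/s.

ω_n ≈ 545 rad/s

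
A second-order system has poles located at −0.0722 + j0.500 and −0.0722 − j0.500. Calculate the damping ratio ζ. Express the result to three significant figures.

ζ ≈ 0.143

The poles are at −σ ± jω_d with σ = 0.0722 and ω_d = 0.500, so ω_n = √(σ²+ω_d²) = 0.505 rad/s and ζ = σ/ω_n = 0.143.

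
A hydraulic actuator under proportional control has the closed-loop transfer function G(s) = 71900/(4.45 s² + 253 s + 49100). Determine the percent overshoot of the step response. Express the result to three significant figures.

%OS ≈ 41.3%

Dividing through by 4.45: denominator becomes s² + 56.85 s + 11030.
So ω_n = √11030 = 105 rad/s and ζ = 56.85/(2·105) = 0.271.
%OS = 100 e^{−πζ/√(1−ζ²)} with ζ = 0.271 gives 41.3%.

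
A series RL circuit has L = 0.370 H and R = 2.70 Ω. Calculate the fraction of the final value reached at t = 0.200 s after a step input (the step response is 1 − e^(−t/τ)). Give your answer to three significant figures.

y/y_∞ ≈ 0.768

τ = L/R = 0.370/2.70 = 0.137 s.
y(t)/y_∞ = 1 − e^(−t/τ) = 1 − e^(−0.200/0.137) = 1 − e^(−1.46) = 0.768.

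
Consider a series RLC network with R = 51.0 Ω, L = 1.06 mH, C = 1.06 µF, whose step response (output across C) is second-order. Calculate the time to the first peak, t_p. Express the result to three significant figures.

For a series RLC circuit (capacitor voltage as output), ω_n = 1/√(LC) = 1/√(1.06 mH · 1.06 µF) = 29800 rad/s.
ζ = (R/2)·√(C/L) = (51.0/2)·√(1.06 µF/1.06 mH) = 0.806.
ω_d = 29800·√(1 − 0.806²) = 17600 rad/s. t_p = π/ω_d = 0.000178 s.

t_p ≈ 0.000178 s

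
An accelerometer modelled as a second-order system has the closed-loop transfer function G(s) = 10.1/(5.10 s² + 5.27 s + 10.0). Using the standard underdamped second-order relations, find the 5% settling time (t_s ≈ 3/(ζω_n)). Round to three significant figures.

t_s ≈ 5.81 s

Dividing through by 5.10: denominator becomes s² + 1.033 s + 1.961.
So ω_n = √1.961 = 1.40 rad/s and ζ = 1.033/(2·1.40) = 0.369.
t_s ≈ 3/(ζω_n) = 5.81 s.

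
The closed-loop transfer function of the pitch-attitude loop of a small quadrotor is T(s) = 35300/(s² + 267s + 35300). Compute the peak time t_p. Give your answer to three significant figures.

Comparing the denominator to s² + 2ζω_n s + ω_n²: ω_n = √35300 = 188 rad/s, and 2ζω_n = 267 so ζ = 267/(2·188) = 0.711.
ω_d = ω_n√(1−ζ²) = 132 rad/s. Then t_p = π/ω_d = 0.0238 s.

t_p ≈ 0.0238 s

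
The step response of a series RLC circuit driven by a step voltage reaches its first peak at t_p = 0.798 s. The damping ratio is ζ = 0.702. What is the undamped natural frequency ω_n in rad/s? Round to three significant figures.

Peak time t_p = π/ω_d, so ω_d = π/t_p = π/0.798 = 3.94 rad/s.
ω_n = ω_d/√(1−ζ²) = 3.94/√0.507 = 5.53 rad/s.

ω_n ≈ 5.53 rad/s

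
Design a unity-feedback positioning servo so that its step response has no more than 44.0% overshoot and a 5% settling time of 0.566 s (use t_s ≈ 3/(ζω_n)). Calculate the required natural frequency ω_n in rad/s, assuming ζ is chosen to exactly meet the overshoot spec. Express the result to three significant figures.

ζ = −ln(OS)/√(π² + (ln OS)²). With OS = 0.440, ln OS = −0.8210 and ζ = 0.8210/3.247 = 0.253.
From t_s ≈ 3/(ζω_n): ω_n = 3/(ζ·t_s) = 3/(0.253·0.566) = 21.0 rad/s.

ω_n ≈ 21.0 rad/s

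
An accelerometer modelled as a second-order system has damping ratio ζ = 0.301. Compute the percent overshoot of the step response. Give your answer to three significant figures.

%OS ≈ 37.1%

For an underdamped second-order system, %OS = 100·exp(−πζ/√(1−ζ²)).
πζ/√(1−ζ²) = π·0.301/√(1−0.0906) = 0.9916, so %OS = 100·e^(−0.9916) = 37.1%.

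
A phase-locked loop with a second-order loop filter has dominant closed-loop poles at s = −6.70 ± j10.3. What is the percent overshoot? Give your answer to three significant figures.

The poles are at −σ ± jω_d with σ = 6.70 and ω_d = 10.3, so ω_n = √(σ²+ω_d²) = 12.3 rad/s and ζ = σ/ω_n = 0.545.
Overshoot: exp(−π·0.545/√(1−0.545²)) = 0.130, i.e. 13.0%.

%OS ≈ 13.0%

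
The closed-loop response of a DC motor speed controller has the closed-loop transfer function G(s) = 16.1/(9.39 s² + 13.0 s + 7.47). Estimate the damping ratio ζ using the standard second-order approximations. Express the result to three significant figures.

Dividing through by 9.39: denominator becomes s² + 1.384 s + 0.7955.
So ω_n = √0.7955 = 0.892 rad/s and ζ = 1.384/(2·0.892) = 0.776.

ζ ≈ 0.776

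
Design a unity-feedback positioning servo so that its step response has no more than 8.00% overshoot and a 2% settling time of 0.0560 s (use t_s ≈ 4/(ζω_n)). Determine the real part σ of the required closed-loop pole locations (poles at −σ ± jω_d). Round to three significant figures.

The settling-time spec alone fixes σ = ζω_n = 4/t_s = 4/0.0560 = 71.4.
(Overshoot then fixes ζ = 0.627 and hence ω_d = σ·√(1−ζ²)/ζ = 88.8 rad/s.)

σ ≈ 71.4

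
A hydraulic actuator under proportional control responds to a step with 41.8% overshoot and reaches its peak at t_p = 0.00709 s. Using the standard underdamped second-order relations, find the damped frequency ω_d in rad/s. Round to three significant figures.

ω_d ≈ 443 rad/s

t_p = π/ω_d, so ω_d = π/0.00709 = 443 rad/s.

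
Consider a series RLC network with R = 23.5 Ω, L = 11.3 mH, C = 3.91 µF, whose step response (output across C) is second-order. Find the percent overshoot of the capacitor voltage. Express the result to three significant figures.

%OS ≈ 49.5%

For a series RLC circuit (capacitor voltage as output), ω_n = 1/√(LC) = 1/√(11.3 mH · 3.91 µF) = 4760 rad/s.
ζ = (R/2)·√(C/L) = (23.5/2)·√(3.91 µF/11.3 mH) = 0.219.
%OS = 100 e^{−πζ/√(1−ζ²)} with ζ = 0.219 gives 49.5%.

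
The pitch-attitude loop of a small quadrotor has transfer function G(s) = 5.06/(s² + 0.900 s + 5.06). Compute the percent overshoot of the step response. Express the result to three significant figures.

%OS ≈ 52.7%

ω_n = √5.06 = 2.25 rad/s; ζ = 0.900/(2·2.25) = 0.200.
Overshoot: exp(−π·0.200/√(1−0.200²)) = 0.527, i.e. 52.7%.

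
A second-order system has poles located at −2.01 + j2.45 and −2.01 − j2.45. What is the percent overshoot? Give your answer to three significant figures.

%OS ≈ 7.60%

The poles are at −σ ± jω_d with σ = 2.01 and ω_d = 2.45, so ω_n = √(σ²+ω_d²) = 3.17 rad/s and ζ = σ/ω_n = 0.634.
%OS = 100·exp(−πζ/√(1−ζ²)) = 7.60%.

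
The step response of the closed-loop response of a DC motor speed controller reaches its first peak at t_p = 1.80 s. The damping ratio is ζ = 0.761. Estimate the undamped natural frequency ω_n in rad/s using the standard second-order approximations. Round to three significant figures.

Peak time t_p = π/ω_d, so ω_d = π/t_p = π/1.80 = 1.75 rad/s.
ω_n = ω_d/√(1−ζ²) = 1.75/√0.421 = 2.69 rad/s.

ω_n ≈ 2.69 rad/s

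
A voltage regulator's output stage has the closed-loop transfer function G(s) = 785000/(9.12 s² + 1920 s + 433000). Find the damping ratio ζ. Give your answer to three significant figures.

ζ ≈ 0.483

Dividing through by 9.12: denominator becomes s² + 210.5 s + 47480.
So ω_n = √47480 = 218 rad/s and ζ = 210.5/(2·218) = 0.483.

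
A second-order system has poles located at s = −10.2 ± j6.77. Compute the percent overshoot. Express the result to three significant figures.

%OS ≈ 0.880%

|pole| = ω_n = √(10.2² + 6.77²) = 12.2 rad/s; ζ = cos θ = σ/ω_n = 0.833.
%OS = 100·exp(−πζ/√(1−ζ²)) = 0.880%.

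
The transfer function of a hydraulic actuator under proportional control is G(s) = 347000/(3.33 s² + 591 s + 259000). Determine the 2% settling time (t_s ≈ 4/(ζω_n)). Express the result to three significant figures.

Dividing through by 3.33: denominator becomes s² + 177.5 s + 77780.
So ω_n = √77780 = 279 rad/s and ζ = 177.5/(2·279) = 0.318.
t_s ≈ 4/(ζω_n) = 0.0451 s.

t_s ≈ 0.0451 s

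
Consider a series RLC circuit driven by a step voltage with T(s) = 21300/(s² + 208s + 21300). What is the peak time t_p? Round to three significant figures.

Comparing the denominator to s² + 2ζω_n s + ω_n²: ω_n = √21300 = 146 rad/s, and 2ζω_n = 208 so ζ = 208/(2·146) = 0.713.
The damped frequency ω_d = ω_n√(1−ζ²) = 102 rad/s. Then t_p = π/ω_d = 0.0307 s.

t_p ≈ 0.0307 s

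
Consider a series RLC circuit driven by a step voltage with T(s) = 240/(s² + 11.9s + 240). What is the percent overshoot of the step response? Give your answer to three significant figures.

Matching coefficients with s² + 2ζω_n s + ω_n² gives ω_n² = 240 ⇒ ω_n = 15.5 rad/s, and ζ = 11.9/(2ω_n) = 0.384.
Overshoot: exp(−π·0.384/√(1−0.384²)) = 0.271, i.e. 27.1%.

%OS ≈ 27.1%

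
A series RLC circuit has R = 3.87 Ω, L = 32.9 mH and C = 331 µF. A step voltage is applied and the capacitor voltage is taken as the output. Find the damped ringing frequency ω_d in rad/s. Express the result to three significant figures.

For a series RLC circuit (capacitor voltage as output), ω_n = 1/√(LC) = 1/√(32.9 mH · 331 µF) = 303 rad/s.
ζ = (R/2)·√(C/L) = (3.87/2)·√(331 µF/32.9 mH) = 0.194.
The damped frequency ω_d = ω_n√(1−ζ²) = 297 rad/s.

ω_d ≈ 297 rad/s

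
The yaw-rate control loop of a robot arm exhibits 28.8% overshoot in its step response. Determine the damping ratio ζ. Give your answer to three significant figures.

Inverting the overshoot relation: ζ = |ln 0.288|/√(π² + ln²0.288) = 0.368.

ζ ≈ 0.368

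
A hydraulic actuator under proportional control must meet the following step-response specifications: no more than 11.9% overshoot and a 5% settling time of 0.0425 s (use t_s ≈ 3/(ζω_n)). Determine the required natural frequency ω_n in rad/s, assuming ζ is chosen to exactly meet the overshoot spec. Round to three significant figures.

ω_n ≈ 126 rad/s

From %OS = 100·exp(−πζ/√(1−ζ²)), invert to get ζ = −ln(OS)/√(π² + ln²(OS)) with OS = 0.119.
−ln 0.119 = 2.129, so ζ = 2.129/√(π² + 4.531) = 0.561.
Then ω_n = 3/(ζ t_s) = 3/(0.561 × 0.0425) = 126 rad/s.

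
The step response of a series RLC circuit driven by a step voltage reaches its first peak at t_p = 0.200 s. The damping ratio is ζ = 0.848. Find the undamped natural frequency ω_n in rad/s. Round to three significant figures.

Peak time t_p = π/ω_d, so ω_d = π/t_p = π/0.200 = 15.7 rad/s.
ω_n = ω_d/√(1−ζ²) = 15.7/√0.281 = 29.6 rad/s.

ω_n ≈ 29.6 rad/s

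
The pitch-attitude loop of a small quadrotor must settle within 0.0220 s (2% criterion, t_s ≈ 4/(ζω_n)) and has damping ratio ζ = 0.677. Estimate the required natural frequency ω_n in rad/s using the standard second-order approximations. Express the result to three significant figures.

Rearranging t_s ≈ 4/(ζω_n) gives ω_n = 4/(ζ·t_s) = 4/(0.677 × 0.0220) = 269 rad/s.

ω_n ≈ 269 rad/s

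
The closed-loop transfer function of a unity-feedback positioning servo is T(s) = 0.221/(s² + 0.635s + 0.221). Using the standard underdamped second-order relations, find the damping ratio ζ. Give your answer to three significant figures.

ω_n = √0.221 = 0.470 rad/s; ζ = 0.635/(2·0.470) = 0.675.

ζ ≈ 0.675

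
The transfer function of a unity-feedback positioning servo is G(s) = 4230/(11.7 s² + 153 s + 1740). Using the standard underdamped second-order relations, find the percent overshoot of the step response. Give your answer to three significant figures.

%OS ≈ 13.6%

Dividing through by 11.7: denominator becomes s² + 13.08 s + 148.7.
So ω_n = √148.7 = 12.2 rad/s and ζ = 13.08/(2·12.2) = 0.536.
Overshoot: exp(−π·0.536/√(1−0.536²)) = 0.136, i.e. 13.6%.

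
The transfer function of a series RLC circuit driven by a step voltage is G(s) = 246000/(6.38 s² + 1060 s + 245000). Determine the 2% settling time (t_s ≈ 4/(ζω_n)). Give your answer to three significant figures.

Dividing through by 6.38: denominator becomes s² + 166.1 s + 38400.
So ω_n = √38400 = 196 rad/s and ζ = 166.1/(2·196) = 0.424.
t_s ≈ 4/(ζω_n) = 0.0482 s.

t_s ≈ 0.0482 s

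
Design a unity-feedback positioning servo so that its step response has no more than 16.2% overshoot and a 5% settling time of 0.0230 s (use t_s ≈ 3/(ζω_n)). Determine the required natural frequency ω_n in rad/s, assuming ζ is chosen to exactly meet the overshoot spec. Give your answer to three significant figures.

ω_n ≈ 260 rad/s

ζ = −ln(OS)/√(π² + (ln OS)²). With OS = 0.162, ln OS = −1.820 and ζ = 1.820/3.631 = 0.501.
Then ω_n = 3/(ζ t_s) = 3/(0.501 × 0.0230) = 260 rad/s.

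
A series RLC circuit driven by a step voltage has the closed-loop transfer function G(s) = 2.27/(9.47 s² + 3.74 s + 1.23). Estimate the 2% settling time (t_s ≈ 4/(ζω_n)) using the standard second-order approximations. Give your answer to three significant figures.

t_s ≈ 20.3 s

Dividing through by 9.47: denominator becomes s² + 0.3949 s + 0.1299.
So ω_n = √0.1299 = 0.360 rad/s and ζ = 0.3949/(2·0.360) = 0.548.
t_s ≈ 4/(ζω_n) = 20.3 s.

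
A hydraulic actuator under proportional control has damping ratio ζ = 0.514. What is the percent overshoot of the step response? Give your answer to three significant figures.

%OS ≈ 15.2%

For an underdamped second-order system, %OS = 100·exp(−πζ/√(1−ζ²)).
πζ/√(1−ζ²) = π·0.514/√(1−0.264) = 1.882, so %OS = 100·e^(−1.882) = 15.2%.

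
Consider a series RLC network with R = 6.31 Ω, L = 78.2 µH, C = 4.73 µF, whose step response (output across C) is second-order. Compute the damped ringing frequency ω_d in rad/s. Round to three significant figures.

ω_d ≈ 32800 rad/s

For a series RLC circuit (capacitor voltage as output), ω_n = 1/√(LC) = 1/√(78.2 µH · 4.73 µF) = 52000 rad/s.
ζ = (R/2)·√(C/L) = (6.31/2)·√(4.73 µF/78.2 µH) = 0.776.
ω_d = ω_n√(1−ζ²) = 32800 rad/s.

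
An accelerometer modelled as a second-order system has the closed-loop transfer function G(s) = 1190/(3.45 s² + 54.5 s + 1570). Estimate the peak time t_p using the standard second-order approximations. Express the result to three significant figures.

Dividing through by 3.45: denominator becomes s² + 15.80 s + 455.1.
So ω_n = √455.1 = 21.3 rad/s and ζ = 15.80/(2·21.3) = 0.370.
ω_d = ω_n√(1−ζ²) = 19.8 rad/s. t_p = π/ω_d = 0.159 s.

t_p ≈ 0.159 s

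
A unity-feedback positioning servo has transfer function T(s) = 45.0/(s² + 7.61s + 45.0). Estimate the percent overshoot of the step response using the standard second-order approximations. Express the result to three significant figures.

%OS ≈ 11.5%

Comparing the denominator to s² + 2ζω_n s + ω_n²: ω_n = √45.0 = 6.71 rad/s, and 2ζω_n = 7.61 so ζ = 7.61/(2·6.71) = 0.567.
%OS = 100·exp(−πζ/√(1−ζ²)) = 11.5%.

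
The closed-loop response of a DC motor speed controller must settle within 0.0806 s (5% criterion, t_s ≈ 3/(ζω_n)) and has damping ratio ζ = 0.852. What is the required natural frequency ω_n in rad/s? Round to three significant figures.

ω_n ≈ 43.7 rad/s

Rearranging t_s ≈ 3/(ζω_n) gives ω_n = 3/(ζ·t_s) = 3/(0.852 × 0.0806) = 43.7 rad/s.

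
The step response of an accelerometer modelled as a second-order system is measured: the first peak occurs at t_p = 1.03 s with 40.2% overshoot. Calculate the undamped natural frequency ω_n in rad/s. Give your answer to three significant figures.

From the overshoot, ζ = −ln(OS)/√(π²+ln²(OS)) = 0.279.
From t_p = π/ω_d, ω_d = π/1.03 = 3.05 rad/s, so ω_n = ω_d/√(1−ζ²) = 3.18 rad/s.

ω_n ≈ 3.18 rad/s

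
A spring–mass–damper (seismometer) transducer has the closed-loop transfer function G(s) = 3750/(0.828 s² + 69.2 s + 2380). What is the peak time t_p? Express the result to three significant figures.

t_p ≈ 0.0935 s

Dividing through by 0.828: denominator becomes s² + 83.57 s + 2874.
So ω_n = √2874 = 53.6 rad/s and ζ = 83.57/(2·53.6) = 0.779.
The damped frequency ω_d = ω_n√(1−ζ²) = 33.6 rad/s. t_p = π/ω_d = 0.0935 s.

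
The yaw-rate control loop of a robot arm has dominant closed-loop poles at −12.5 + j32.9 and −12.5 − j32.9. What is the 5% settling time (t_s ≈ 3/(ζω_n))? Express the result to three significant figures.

t_s ≈ 0.240 s

For poles at −σ ± jω_d, ζω_n = σ = 12.5, so t_s ≈ 3/σ = 0.240 s.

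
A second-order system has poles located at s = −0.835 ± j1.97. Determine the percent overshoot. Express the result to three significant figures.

%OS ≈ 26.4%

The poles are at −σ ± jω_d with σ = 0.835 and ω_d = 1.97, so ω_n = √(σ²+ω_d²) = 2.14 rad/s and ζ = σ/ω_n = 0.390.
Overshoot: exp(−π·0.390/√(1−0.390²)) = 0.264, i.e. 26.4%.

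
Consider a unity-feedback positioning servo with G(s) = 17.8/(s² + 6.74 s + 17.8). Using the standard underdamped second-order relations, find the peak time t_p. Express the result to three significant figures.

Comparing the denominator to s² + 2ζω_n s + ω_n²: ω_n = √17.8 = 4.22 rad/s, and 2ζω_n = 6.74 so ζ = 6.74/(2·4.22) = 0.799.
ω_d = ω_n√(1−ζ²) = 2.54 rad/s. Then t_p = π/ω_d = 1.24 s.

t_p ≈ 1.24 s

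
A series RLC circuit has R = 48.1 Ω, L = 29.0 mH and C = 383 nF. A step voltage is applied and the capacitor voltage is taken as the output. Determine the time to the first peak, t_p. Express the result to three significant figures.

t_p ≈ 0.000332 s

For a series RLC circuit (capacitor voltage as output), ω_n = 1/√(LC) = 1/√(29.0 mH · 383 nF) = 9490 rad/s.
ζ = (R/2)·√(C/L) = (48.1/2)·√(383 nF/29.0 mH) = 0.0874.
ω_d = 9490·√(1 − 0.0874²) = 9450 rad/s. t_p = π/ω_d = 0.000332 s.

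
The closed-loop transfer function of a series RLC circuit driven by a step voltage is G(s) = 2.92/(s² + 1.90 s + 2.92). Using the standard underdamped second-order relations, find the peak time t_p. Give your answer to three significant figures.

t_p ≈ 2.21 s

Matching coefficients with s² + 2ζω_n s + ω_n² gives ω_n² = 2.92 ⇒ ω_n = 1.71 rad/s, and ζ = 1.90/(2ω_n) = 0.556.
ω_d = ω_n√(1−ζ²) = 1.42 rad/s. Then t_p = π/ω_d = 2.21 s.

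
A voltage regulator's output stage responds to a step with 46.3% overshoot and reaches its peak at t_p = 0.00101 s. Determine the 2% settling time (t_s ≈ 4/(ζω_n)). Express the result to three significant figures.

The overshoot fixes ζ = −ln(OS)/√(π²+ln²(OS)) = 0.238.
From t_p = π/ω_d, ω_d = π/0.00101 = 3110 rad/s, so ω_n = ω_d/√(1−ζ²) = 3200 rad/s.
t_s ≈ 4/(ζω_n) = 4/(0.238·3200) = 0.00525 s.

t_s ≈ 0.00525 s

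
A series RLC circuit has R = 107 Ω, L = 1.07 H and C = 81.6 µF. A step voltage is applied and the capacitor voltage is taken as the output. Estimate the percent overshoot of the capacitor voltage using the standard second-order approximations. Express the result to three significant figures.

For a series RLC circuit (capacitor voltage as output), ω_n = 1/√(LC) = 1/√(1.07 H · 81.6 µF) = 107 rad/s.
ζ = (R/2)·√(C/L) = (107/2)·√(81.6 µF/1.07 H) = 0.467.
Overshoot: exp(−π·0.467/√(1−0.467²)) = 0.190, i.e. 19.0%.

%OS ≈ 19.0%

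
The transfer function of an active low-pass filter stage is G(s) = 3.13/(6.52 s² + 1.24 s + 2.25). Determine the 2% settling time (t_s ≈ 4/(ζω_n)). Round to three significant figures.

Dividing through by 6.52: denominator becomes s² + 0.1902 s + 0.3451.
So ω_n = √0.3451 = 0.587 rad/s and ζ = 0.1902/(2·0.587) = 0.162.
t_s ≈ 4/(ζω_n) = 42.1 s.

t_s ≈ 42.1 s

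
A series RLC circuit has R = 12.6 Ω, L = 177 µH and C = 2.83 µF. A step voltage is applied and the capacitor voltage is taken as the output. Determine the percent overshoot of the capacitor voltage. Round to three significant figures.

For a series RLC circuit (capacitor voltage as output), ω_n = 1/√(LC) = 1/√(177 µH · 2.83 µF) = 44700 rad/s.
ζ = (R/2)·√(C/L) = (12.6/2)·√(2.83 µF/177 µH) = 0.797.
%OS = 100 e^{−πζ/√(1−ζ²)} with ζ = 0.797 gives 1.59%.

%OS ≈ 1.59%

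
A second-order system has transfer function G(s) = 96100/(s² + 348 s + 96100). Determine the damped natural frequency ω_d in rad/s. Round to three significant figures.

Matching coefficients with s² + 2ζω_n s + ω_n² gives ω_n² = 96100 ⇒ ω_n = 310 rad/s, and ζ = 348/(2ω_n) = 0.561.
The damped frequency ω_d = ω_n√(1−ζ²) = 257 rad/s.

ω_d ≈ 257 rad/s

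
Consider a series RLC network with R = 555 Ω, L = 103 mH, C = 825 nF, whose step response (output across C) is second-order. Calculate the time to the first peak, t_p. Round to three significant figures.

t_p ≈ 0.00148 s

For a series RLC circuit (capacitor voltage as output), ω_n = 1/√(LC) = 1/√(103 mH · 825 nF) = 3430 rad/s.
ζ = (R/2)·√(C/L) = (555/2)·√(825 nF/103 mH) = 0.785.
ω_d = ω_n√(1−ζ²) = 2120 rad/s. t_p = π/ω_d = 0.00148 s.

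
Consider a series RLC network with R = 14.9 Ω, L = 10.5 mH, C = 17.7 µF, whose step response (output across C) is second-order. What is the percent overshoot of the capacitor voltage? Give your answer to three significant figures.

For a series RLC circuit (capacitor voltage as output), ω_n = 1/√(LC) = 1/√(10.5 mH · 17.7 µF) = 2320 rad/s.
ζ = (R/2)·√(C/L) = (14.9/2)·√(17.7 µF/10.5 mH) = 0.306.
%OS = 100 e^{−πζ/√(1−ζ²)} with ζ = 0.306 gives 36.4%.

%OS ≈ 36.4%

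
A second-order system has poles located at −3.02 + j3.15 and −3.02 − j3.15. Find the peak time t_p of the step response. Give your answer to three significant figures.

t_p ≈ 0.997 s

t_p = π/ω_d with ω_d = 3.15 (the imaginary part), so t_p = 0.997 s.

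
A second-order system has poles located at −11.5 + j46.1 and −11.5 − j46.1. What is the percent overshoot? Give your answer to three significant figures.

%OS ≈ 45.7%

The poles are at −σ ± jω_d with σ = 11.5 and ω_d = 46.1, so ω_n = √(σ²+ω_d²) = 47.5 rad/s and ζ = σ/ω_n = 0.242.
%OS = 100·exp(−πζ/√(1−ζ²)) = 45.7%.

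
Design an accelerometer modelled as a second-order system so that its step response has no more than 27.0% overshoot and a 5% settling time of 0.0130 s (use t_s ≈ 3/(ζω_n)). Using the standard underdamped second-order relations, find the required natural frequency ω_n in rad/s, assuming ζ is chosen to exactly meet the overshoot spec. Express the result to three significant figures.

From %OS = 100·exp(−πζ/√(1−ζ²)), invert to get ζ = −ln(OS)/√(π² + ln²(OS)) with OS = 0.270.
−ln 0.270 = 1.309, so ζ = 1.309/√(π² + 1.714) = 0.385.
Then ω_n = 3/(ζ t_s) = 3/(0.385 × 0.0130) = 600 rad/s.

ω_n ≈ 600 rad/s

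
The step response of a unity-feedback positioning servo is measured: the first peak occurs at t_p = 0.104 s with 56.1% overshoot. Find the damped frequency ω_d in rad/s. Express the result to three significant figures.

ω_d ≈ 30.2 rad/s

t_p = π/ω_d, so ω_d = π/0.104 = 30.2 rad/s.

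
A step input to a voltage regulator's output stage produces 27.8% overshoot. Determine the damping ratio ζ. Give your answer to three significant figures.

From %OS = 100·exp(−πζ/√(1−ζ²)), invert to get ζ = −ln(OS)/√(π² + ln²(OS)) with OS = 0.278.
−ln 0.278 = 1.280, so ζ = 1.280/√(π² + 1.639) = 0.377.

ζ ≈ 0.377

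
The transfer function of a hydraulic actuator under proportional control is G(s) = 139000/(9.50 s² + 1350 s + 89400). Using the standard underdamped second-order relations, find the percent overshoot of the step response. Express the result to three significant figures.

%OS ≈ 3.41%

Dividing through by 9.50: denominator becomes s² + 142.1 s + 9411.
So ω_n = √9411 = 97.0 rad/s and ζ = 142.1/(2·97.0) = 0.732.
%OS = 100 e^{−πζ/√(1−ζ²)} with ζ = 0.732 gives 3.41%.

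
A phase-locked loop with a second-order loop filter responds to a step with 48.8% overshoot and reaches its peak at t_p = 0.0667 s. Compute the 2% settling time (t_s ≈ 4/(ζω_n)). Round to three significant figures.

t_s ≈ 0.372 s

ζ from %OS: ζ = |ln 0.488|/√(π²+ln²0.488) = 0.223.
From t_p = π/ω_d, ω_d = π/0.0667 = 47.1 rad/s, so ω_n = ω_d/√(1−ζ²) = 48.3 rad/s.
t_s ≈ 4/(ζω_n) = 4/(0.223·48.3) = 0.372 s.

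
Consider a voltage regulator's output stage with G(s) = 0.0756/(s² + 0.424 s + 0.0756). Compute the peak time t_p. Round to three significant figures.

Matching coefficients with s² + 2ζω_n s + ω_n² gives ω_n² = 0.0756 ⇒ ω_n = 0.275 rad/s, and ζ = 0.424/(2ω_n) = 0.771.
ω_d = 0.275·√(1 − 0.771²) = 0.175 rad/s. Then t_p = π/ω_d = 17.9 s.

t_p ≈ 17.9 s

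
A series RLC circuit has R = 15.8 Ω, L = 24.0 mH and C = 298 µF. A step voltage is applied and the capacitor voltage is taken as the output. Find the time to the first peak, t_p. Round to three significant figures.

For a series RLC circuit (capacitor voltage as output), ω_n = 1/√(LC) = 1/√(24.0 mH · 298 µF) = 374 rad/s.
ζ = (R/2)·√(C/L) = (15.8/2)·√(298 µF/24.0 mH) = 0.880.
ω_d = 374·√(1 − 0.880²) = 177 rad/s. t_p = π/ω_d = 0.0177 s.

t_p ≈ 0.0177 s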